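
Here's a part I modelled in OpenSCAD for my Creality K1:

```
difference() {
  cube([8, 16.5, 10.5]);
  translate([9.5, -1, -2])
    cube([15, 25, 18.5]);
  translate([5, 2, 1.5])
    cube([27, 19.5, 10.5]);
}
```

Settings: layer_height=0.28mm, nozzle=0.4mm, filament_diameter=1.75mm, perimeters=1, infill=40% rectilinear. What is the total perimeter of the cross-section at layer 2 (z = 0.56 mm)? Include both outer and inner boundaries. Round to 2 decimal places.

At z = 0.56 mm: the 8×16.5 cube contributes its full rectangle (perimeter 49.00 mm); the cube at (9.5, -1) (footprint 15×25) is included at this height (perimeter 80.00 mm); the cube at (5, 2) is absent (z outside [1.5, 12]); After the difference (first − rest): starting from the 8×16.5 cube, the 15×25 cube at (9.5, -1) misses the remaining region (no effect) — boundary = 49.00 mm. Overall, the cross-section is a single solid region. Total boundary length (outer) = 49.00 mm.

49.00 mm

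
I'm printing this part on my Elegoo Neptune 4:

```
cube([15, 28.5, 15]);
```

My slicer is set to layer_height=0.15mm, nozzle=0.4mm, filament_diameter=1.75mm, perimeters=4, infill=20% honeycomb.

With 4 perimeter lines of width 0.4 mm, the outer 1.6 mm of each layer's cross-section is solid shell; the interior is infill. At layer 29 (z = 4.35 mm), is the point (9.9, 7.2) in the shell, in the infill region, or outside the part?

infill

At z = 4.35 mm: the 15×28.5 cube contributes its full rectangle. Overall, the cross-section is a single solid region. The nearest boundary edge runs (15.00, 0.00)→(15.00, 28.50); distance from the point to it = 5.10 mm. The point is inside the cross-section and 5.10 mm from the nearest boundary — more than the 1.6 mm shell width (4 × 0.4), so it's in the infill interior.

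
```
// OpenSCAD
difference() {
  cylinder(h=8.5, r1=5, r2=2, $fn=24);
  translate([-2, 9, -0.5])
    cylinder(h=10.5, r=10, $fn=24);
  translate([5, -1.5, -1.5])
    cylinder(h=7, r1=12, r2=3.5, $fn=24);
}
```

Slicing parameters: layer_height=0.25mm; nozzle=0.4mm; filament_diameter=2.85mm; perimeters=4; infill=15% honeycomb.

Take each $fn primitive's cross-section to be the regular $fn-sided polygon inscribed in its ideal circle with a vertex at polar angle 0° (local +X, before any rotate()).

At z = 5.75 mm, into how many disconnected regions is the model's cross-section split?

1

At z = 5.75 mm: the cone (r1=5→r2=2) has section circumradius 2.971 here — a regular 24-gon; the r=10 cylinder at (-2, 9) contributes a regular 24-gon of circumradius 10; the cone at (5, -1.5) is absent (z outside [-1.5, 5.5]); Taking the first minus the rest: starting from the cone, the r=10 cylinder at (-2, 9) partially overlaps it — only the 17.11 mm² overlap (of its 310.58 mm²) is removed, clipping the outline — 1 connected region. The result has 1 disconnected region.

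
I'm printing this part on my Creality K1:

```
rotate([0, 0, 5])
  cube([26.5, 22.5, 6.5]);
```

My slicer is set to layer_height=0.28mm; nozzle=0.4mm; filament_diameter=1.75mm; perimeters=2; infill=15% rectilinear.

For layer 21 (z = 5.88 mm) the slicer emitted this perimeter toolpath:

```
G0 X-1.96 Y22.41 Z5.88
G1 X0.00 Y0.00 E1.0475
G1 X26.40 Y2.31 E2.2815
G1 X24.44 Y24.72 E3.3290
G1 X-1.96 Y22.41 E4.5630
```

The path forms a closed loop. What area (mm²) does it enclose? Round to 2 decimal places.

596.15 mm²

Apply the shoelace formula to the sequence of (X, Y) vertices; enclosed area = 596.15 mm².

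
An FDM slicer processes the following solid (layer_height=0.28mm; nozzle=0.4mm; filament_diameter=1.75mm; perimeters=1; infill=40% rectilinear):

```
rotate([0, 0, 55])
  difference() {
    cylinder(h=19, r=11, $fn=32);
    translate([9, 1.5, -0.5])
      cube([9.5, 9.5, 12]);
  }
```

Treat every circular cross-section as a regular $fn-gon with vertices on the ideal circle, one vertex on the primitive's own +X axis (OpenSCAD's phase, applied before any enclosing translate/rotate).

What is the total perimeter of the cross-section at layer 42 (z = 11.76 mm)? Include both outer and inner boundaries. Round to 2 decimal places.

At z = 11.76 mm: the cylinder: section is a regular 32-gon, circumradius r=11 (perimeter = 2·32·11.000·sin(180°/32) = 69.00 mm); the cube at (9, 1.5) does not reach this height (z outside [-0.5, 11.5]); Taking the first minus the rest: none of the subtracted shapes is present at this height, so the r=11 cylinder is unchanged — boundary = 69.00 mm; (whole slice rotated 55° about Z — lengths, areas and connectivity unchanged). Overall, the cross-section is a single solid region. Total boundary length (outer) = 69.00 mm.

69.00 mm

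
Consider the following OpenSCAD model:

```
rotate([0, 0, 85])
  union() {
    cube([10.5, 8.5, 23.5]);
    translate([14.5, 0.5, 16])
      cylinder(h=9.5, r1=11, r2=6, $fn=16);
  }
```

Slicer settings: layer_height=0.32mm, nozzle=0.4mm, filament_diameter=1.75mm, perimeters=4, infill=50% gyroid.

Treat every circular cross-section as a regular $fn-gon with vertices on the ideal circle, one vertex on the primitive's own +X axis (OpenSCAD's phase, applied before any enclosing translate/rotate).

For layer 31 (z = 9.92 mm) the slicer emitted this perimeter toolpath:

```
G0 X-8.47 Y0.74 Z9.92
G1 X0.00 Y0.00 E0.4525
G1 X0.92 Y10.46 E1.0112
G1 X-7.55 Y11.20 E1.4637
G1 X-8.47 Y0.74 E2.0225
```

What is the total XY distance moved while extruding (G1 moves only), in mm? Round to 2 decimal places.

38.01 mm

Sum the Euclidean lengths of each G1 segment: total = 38.01 mm.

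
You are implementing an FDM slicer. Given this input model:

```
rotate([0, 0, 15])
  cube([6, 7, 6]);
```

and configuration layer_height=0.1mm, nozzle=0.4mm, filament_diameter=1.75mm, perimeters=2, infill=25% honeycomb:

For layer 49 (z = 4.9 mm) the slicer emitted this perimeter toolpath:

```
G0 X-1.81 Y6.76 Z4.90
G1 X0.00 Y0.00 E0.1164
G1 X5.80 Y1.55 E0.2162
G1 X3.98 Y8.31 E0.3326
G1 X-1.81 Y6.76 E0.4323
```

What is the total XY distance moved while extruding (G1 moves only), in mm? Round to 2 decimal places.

26.00 mm

Sum the Euclidean lengths of each G1 segment: total = 26.00 mm.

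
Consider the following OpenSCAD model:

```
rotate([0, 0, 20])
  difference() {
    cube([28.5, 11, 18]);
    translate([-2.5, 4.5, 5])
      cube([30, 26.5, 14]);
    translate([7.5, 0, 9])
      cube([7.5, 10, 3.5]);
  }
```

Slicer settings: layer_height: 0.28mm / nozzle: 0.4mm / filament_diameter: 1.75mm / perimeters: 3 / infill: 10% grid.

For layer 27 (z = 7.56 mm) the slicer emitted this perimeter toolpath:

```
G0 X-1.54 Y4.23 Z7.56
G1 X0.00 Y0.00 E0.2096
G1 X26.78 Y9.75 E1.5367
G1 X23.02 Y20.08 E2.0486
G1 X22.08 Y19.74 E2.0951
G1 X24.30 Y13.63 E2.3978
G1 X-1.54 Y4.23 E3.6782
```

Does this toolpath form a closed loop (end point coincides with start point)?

Start point (G0): (-1.54, 4.23). End point (last G1): the path returns to the start — closed.

yes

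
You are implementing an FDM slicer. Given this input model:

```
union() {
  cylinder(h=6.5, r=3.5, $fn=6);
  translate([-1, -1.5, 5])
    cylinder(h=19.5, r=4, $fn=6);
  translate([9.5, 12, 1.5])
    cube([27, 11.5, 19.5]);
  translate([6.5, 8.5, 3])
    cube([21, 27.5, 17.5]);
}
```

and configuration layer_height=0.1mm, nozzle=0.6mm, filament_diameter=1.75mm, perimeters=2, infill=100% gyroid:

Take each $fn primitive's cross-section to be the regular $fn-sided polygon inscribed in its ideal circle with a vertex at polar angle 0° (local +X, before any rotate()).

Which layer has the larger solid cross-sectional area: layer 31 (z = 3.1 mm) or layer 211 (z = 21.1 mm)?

Layer 31 (z = 3.1): the cylinder: section is a regular 6-gon, circumradius r=3.5 (area = (6/2)·3.500²·sin(360°/6) = 31.83 mm²); the cylinder at (-1, -1.5) is absent (z outside [5, 24.5]); the cube at (9.5, 12) is present — its section is the full 27×11.5 rectangle (area 310.50 mm²); the cube at (6.5, 8.5) (footprint 21×27.5) is included at this height (area 577.50 mm²); Taking the union: the regions partially overlap — summed areas 919.83 mm² minus the doubly-counted overlap 207.00 mm² gives 712.83 mm² — area = 712.83 mm². So its area = 712.83 mm². Layer 211 (z = 21.1): the cylinder is absent (z outside [0, 6.5]); the r=4 cylinder at (-1, -1.5) contributes a regular 6-gon of circumradius 4 (area = (6/2)·4.000²·sin(360°/6) = 41.57 mm²); the cube at (9.5, 12) is absent (z outside [1.5, 21]); the cube at (6.5, 8.5) does not reach this height (z outside [3, 20.5]); Combining (union): only the r=4 cylinder at (-1, -1.5) is present, so the union is just that shape — area = 41.57 mm². So its area = 41.57 mm². Layer 31 is larger (712.83 vs 41.57 mm²).

layer 31 (z = 3.1 mm)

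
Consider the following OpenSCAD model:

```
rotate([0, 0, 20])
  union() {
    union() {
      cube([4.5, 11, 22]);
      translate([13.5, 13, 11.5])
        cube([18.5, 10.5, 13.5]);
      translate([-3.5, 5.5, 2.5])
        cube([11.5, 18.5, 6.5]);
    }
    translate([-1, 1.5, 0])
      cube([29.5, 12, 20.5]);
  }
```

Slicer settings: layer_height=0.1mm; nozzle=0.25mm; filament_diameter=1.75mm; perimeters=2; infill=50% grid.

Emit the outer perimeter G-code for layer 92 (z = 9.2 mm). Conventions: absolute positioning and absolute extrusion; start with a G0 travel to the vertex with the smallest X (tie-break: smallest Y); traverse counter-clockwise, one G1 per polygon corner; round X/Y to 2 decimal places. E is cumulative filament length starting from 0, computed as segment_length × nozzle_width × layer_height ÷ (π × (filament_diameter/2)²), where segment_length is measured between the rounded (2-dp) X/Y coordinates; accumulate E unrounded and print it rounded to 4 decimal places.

G0 X-5.56 Y12.34 Z9.20
G1 X-1.45 Y1.07 E0.1247
G1 X-0.51 Y1.41 E0.1351
G1 X0.00 Y0.00 E0.1507
G1 X4.23 Y1.54 E0.1974
G1 X3.72 Y2.95 E0.2130
G1 X26.27 Y11.16 E0.4625
G1 X22.16 Y22.43 E0.5871
G1 X-5.56 Y12.34 E0.8938

At z = 9.2 mm: the cube is present — its section is the full 4.5×11 rectangle; the cube at (13.5, 13) is absent (z outside [11.5, 25]); the cube at (-3.5, 5.5) is not intersected at this z (z outside [2.5, 9]); Combining (union): only the 4.5×11 cube is present, so the union is just that shape — 1 connected region; the 29.5×12 cube at (-1, 1.5) contributes its full rectangle; Taking the union: the regions partially overlap (shared area 42.75 mm²), so overlapping operands fuse into one piece — 1 connected region; (whole slice rotated 20° about Z — lengths, areas and connectivity unchanged). The outline is a single polygon with 8 vertices. Extrusion per mm of travel: 0.25 × 0.1 / (π × 0.875²) = 0.010394. Accumulating E over each segment gives final E = 0.8938.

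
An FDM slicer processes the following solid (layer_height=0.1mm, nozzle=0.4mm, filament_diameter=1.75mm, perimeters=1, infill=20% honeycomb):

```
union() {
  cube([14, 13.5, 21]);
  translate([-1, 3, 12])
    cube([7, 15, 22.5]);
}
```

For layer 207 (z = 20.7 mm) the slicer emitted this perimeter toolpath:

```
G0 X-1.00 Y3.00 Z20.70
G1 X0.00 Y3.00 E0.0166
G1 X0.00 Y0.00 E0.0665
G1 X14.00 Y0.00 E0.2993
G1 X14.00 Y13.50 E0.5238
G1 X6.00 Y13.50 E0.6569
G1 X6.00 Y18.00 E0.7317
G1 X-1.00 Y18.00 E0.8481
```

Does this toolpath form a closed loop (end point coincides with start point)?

Start point (G0): (-1.00, 3.00). End point (last G1): the path does not return to the start — open.

no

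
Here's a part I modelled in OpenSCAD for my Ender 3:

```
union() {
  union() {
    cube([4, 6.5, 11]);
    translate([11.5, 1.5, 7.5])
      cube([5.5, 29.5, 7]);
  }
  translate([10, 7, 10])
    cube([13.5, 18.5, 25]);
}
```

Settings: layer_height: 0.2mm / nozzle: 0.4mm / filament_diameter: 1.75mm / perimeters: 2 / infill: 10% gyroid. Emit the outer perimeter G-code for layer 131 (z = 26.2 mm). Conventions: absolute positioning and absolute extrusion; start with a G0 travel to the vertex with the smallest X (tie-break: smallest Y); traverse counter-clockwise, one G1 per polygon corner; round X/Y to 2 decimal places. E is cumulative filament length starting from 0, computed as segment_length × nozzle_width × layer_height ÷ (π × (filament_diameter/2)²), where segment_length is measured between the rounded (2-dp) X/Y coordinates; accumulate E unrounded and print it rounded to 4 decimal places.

At z = 26.2 mm: the cube is not intersected at this z (z outside [0, 11]); the cube at (11.5, 1.5) is not intersected at this z (z outside [7.5, 14.5]); Combining (union): nothing is present at this height; the cube at (10, 7) is present — its section is the full 13.5×18.5 rectangle; Taking the union: only the 13.5×18.5 cube at (10, 7) is present, so the union is just that shape — 1 connected region. The outline is a single polygon with 4 vertices. Extrusion per mm of travel: 0.4 × 0.2 / (π × 0.875²) = 0.033260. Accumulating E over each segment gives final E = 2.1286.

G0 X10.00 Y7.00 Z26.20
G1 X23.50 Y7.00 E0.4490
G1 X23.50 Y25.50 E1.0643
G1 X10.00 Y25.50 E1.5133
G1 X10.00 Y7.00 E2.1286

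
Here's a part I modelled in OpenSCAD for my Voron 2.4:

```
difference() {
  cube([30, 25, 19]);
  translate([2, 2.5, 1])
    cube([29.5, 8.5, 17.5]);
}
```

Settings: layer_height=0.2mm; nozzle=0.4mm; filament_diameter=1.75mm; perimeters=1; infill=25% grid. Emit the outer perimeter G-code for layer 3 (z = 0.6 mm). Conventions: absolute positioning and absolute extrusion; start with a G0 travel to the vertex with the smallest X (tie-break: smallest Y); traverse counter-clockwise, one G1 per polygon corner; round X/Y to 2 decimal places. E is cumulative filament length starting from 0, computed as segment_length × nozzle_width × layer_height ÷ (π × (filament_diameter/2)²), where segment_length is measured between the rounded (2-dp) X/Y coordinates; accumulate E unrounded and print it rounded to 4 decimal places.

G0 X0.00 Y0.00 Z0.60
G1 X30.00 Y0.00 E0.9978
G1 X30.00 Y25.00 E1.8293
G1 X0.00 Y25.00 E2.8271
G1 X0.00 Y0.00 E3.6586

At z = 0.6 mm: the cube is present — its section is the full 30×25 rectangle; the cube at (2, 2.5) is absent (z outside [1, 18.5]); Taking the first minus the rest: none of the subtracted shapes is present at this height, so the 30×25 cube is unchanged — 1 connected region. The outline is a single polygon with 4 vertices. Extrusion per mm of travel: 0.4 × 0.2 / (π × 0.875²) = 0.033260. Accumulating E over each segment gives final E = 3.6586.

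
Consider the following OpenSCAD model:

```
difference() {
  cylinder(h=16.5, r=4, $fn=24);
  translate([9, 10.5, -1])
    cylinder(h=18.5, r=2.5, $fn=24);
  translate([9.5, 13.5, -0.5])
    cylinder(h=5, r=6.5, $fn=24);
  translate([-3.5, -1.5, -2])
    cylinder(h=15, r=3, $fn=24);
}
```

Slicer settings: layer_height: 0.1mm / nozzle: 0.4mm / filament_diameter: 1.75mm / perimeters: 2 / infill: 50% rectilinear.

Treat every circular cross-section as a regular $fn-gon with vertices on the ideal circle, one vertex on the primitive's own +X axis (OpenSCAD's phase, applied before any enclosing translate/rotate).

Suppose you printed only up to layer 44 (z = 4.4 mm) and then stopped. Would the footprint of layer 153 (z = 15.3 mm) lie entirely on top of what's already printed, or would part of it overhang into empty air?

Compare the two slices. At z = 4.4: the r=4 cylinder contributes a regular 24-gon of circumradius 4 (area = (24/2)·4.000²·sin(360°/24) = 49.69 mm²); the r=2.5 cylinder at (9, 10.5) gives a regular 24-gon of circumradius 2.5 (constant along its height) (area = (24/2)·2.500²·sin(360°/24) = 19.41 mm²); the r=6.5 cylinder at (9.5, 13.5) gives a regular 24-gon of circumradius 6.5 (constant along its height) (area = (24/2)·6.500²·sin(360°/24) = 131.22 mm²); the r=3 cylinder at (-3.5, -1.5) contributes a regular 24-gon of circumradius 3 (area = (24/2)·3.000²·sin(360°/24) = 27.95 mm²); Subtracting the remaining from the first: starting from the r=4 cylinder (49.69 mm²), the r=2.5 cylinder at (9, 10.5) misses the remaining region (no effect); the r=6.5 cylinder at (9.5, 13.5) misses the remaining region (no effect); the r=3 cylinder at (-3.5, -1.5) partially overlaps it — only the 12.67 mm² overlap (of its 27.95 mm²) is removed, clipping the outline — area = 37.03 mm². At z = 15.3: the r=4 cylinder contributes a regular 24-gon of circumradius 4 (area = (24/2)·4.000²·sin(360°/24) = 49.69 mm²); the cylinder at (9, 10.5): section is a regular 24-gon, circumradius r=2.5 (area = (24/2)·2.500²·sin(360°/24) = 19.41 mm²); the cylinder at (9.5, 13.5) is not intersected at this z (z outside [-0.5, 4.5]); the cylinder at (-3.5, -1.5) is not intersected at this z (z outside [-2, 13]); After the difference (first − rest): starting from the r=4 cylinder (49.69 mm²), the r=2.5 cylinder at (9, 10.5) misses the remaining region (no effect) — area = 49.69 mm². Checking containment: at z = 15.3 the cross-section extends beyond the z = 4.4 cross-section by about 12.67 mm².

part overhangs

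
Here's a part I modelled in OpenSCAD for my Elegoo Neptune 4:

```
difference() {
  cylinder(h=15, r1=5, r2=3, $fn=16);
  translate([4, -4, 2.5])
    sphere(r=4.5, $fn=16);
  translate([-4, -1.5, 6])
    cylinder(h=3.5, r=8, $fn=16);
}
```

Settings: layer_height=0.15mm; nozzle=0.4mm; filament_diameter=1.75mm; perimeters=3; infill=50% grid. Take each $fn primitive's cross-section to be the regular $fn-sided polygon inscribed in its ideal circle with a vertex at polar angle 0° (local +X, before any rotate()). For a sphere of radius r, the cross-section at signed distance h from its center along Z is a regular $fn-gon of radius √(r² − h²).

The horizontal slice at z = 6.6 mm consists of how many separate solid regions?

At z = 6.6 mm: the cone contributes a regular 16-gon of circumradius 4.120 (interpolated between r1=5 and r2=3 at t=0.440); the r=4.5 sphere at (4, -4) slices to a regular 16-gon of circumradius 1.855 (√(r²−h²) with h=4.1 from center); the r=8 cylinder at (-4, -1.5) contributes a regular 16-gon of circumradius 8; After the difference (first − rest): starting from the cone, the r=4.5 sphere at (4, -4) partially overlaps it — only the 0.25 mm² overlap (of its 10.53 mm²) is removed, clipping the outline; the r=8 cylinder at (-4, -1.5) partially overlaps it — only the 50.16 mm² overlap (of its 195.93 mm²) is removed, clipping the outline — 1 connected region. The result has 1 disconnected region.

1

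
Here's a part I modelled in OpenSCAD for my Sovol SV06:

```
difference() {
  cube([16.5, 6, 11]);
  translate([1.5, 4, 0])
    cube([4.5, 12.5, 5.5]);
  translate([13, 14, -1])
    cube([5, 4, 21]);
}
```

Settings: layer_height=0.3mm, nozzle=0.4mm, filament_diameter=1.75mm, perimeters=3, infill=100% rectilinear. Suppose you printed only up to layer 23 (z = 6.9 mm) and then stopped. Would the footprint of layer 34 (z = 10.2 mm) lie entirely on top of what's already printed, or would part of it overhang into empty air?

Compare the two slices. At z = 6.9: the cube (footprint 16.5×6) is included at this height (area 99.00 mm²); the cube at (1.5, 4) does not reach this height (z outside [0, 5.5]); the 5×4 cube at (13, 14) contributes its full rectangle (area 20.00 mm²); After the difference (first − rest): starting from the 16.5×6 cube (99.00 mm²), the 5×4 cube at (13, 14) misses the remaining region (no effect) — area = 99.00 mm². At z = 10.2: the 16.5×6 cube contributes its full rectangle (area 99.00 mm²); the cube at (1.5, 4) is not intersected at this z (z outside [0, 5.5]); the 5×4 cube at (13, 14) contributes its full rectangle (area 20.00 mm²); After the difference (first − rest): starting from the 16.5×6 cube (99.00 mm²), the 5×4 cube at (13, 14) misses the remaining region (no effect) — area = 99.00 mm². Checking containment: the cross-section at z = 10.2 is a subset of the cross-section at z = 6.9.

entirely on top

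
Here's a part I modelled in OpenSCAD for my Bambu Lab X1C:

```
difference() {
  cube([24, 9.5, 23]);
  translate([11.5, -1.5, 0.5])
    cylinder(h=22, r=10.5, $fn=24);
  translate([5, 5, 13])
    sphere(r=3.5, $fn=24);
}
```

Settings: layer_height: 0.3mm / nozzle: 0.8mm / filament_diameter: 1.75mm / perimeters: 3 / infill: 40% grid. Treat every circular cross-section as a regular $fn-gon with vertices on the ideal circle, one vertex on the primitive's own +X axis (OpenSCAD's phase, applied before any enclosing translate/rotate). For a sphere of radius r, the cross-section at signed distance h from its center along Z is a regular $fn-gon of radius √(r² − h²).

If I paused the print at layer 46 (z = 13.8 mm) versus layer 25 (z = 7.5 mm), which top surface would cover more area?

layer 25 (z = 7.5 mm)

Layer 46 (z = 13.8): the cube is present — its section is the full 24×9.5 rectangle (area 228.00 mm²); the r=10.5 cylinder at (11.5, -1.5) gives a regular 24-gon of circumradius 10.5 (constant along its height) (area = (24/2)·10.500²·sin(360°/24) = 342.42 mm²); the r=3.5 sphere at (5, 5) slices to a regular 24-gon of circumradius 3.407 (√(r²−h²) with h=0.8 from center) (area = (24/2)·3.407²·sin(360°/24) = 36.06 mm²); Taking the first minus the rest: starting from the 24×9.5 cube (228.00 mm²), the r=10.5 cylinder at (11.5, -1.5) partially overlaps it — only the 140.01 mm² overlap (of its 342.42 mm²) is removed, clipping the outline; the r=3.5 sphere at (5, 5) partially overlaps it — only the 10.84 mm² overlap (of its 36.06 mm²) is removed, clipping the outline — area = 77.15 mm². So its area = 77.15 mm². Layer 25 (z = 7.5): the 24×9.5 cube contributes its full rectangle (area 228.00 mm²); the r=10.5 cylinder at (11.5, -1.5) gives a regular 24-gon of circumradius 10.5 (constant along its height) (area = (24/2)·10.500²·sin(360°/24) = 342.42 mm²); the sphere at (5, 5) is absent (|z−center|=5.500 > r=3.5); Subtracting the remaining from the first: starting from the 24×9.5 cube (228.00 mm²), the r=10.5 cylinder at (11.5, -1.5) partially overlaps it — only the 140.01 mm² overlap (of its 342.42 mm²) is removed, clipping the outline — area = 87.99 mm². So its area = 87.99 mm². Layer 25 is larger (87.99 vs 77.15 mm²).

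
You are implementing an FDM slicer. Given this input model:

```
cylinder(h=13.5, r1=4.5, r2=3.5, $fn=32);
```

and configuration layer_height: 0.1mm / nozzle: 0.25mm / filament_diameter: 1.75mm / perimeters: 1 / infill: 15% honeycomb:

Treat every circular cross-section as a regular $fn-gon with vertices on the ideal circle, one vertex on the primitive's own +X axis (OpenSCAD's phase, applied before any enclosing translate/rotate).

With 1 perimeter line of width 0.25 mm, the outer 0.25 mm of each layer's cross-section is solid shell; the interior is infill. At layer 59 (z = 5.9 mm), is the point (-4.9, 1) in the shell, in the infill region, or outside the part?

outside

At z = 5.9 mm: the cone (r1=4.5→r2=3.5) has section circumradius 4.063 here — a regular 32-gon. Overall, the cross-section is a single solid region. The nearest boundary edge runs (-3.75, 1.55)→(-3.98, 0.79); distance from the point to it = 0.94 mm. The point is not inside any of the regions above, so it lies outside the cross-section (0.94 mm from the nearest boundary).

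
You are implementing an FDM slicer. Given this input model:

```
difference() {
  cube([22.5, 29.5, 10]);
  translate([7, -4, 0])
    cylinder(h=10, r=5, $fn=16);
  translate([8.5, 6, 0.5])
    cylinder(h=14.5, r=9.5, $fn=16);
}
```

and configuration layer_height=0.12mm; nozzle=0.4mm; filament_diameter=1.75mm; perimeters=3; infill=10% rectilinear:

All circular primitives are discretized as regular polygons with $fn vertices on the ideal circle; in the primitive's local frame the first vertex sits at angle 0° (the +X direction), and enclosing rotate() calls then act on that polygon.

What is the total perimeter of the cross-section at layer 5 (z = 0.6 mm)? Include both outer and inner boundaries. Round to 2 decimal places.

At z = 0.6 mm: the cube is present — its section is the full 22.5×29.5 rectangle (perimeter 104.00 mm); the cylinder at (7, -4): section is a regular 16-gon, circumradius r=5 (perimeter = 2·16·5.000·sin(180°/16) = 31.21 mm); the r=9.5 cylinder at (8.5, 6) gives a regular 16-gon of circumradius 9.5 (constant along its height) (perimeter = 2·16·9.500·sin(180°/16) = 59.31 mm); Taking the first minus the rest: starting from the 22.5×29.5 cube, the r=5 cylinder at (7, -4) partially overlaps it — only the 3.67 mm² overlap (of its 76.54 mm²) is removed, clipping the outline; the r=9.5 cylinder at (8.5, 6) partially overlaps it — only the 233.93 mm² overlap (of its 276.30 mm²) is removed, clipping the outline — boundary = 115.85 mm. Overall, the cross-section has 2 separate islands. Total boundary length (outer) = 115.85 mm.

115.85 mm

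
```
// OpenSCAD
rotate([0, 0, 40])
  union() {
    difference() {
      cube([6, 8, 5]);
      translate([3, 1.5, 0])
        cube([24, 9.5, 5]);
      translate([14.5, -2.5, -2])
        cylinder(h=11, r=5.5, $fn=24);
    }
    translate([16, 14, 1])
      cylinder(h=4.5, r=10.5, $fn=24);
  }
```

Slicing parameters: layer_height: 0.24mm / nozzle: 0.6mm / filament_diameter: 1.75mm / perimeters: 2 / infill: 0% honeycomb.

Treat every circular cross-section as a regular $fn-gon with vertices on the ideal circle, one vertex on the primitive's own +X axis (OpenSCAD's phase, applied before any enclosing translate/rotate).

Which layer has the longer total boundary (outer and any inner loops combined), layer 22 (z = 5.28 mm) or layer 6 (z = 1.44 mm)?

Layer 22 (z = 5.28): the cube is not intersected at this z (z outside [0, 5]); the cube at (3, 1.5) is not intersected at this z (z outside [0, 5]); the cylinder at (14.5, -2.5): section is a regular 24-gon, circumradius r=5.5 (perimeter = 2·24·5.500·sin(180°/24) = 34.46 mm); Taking the first minus the rest: the first operand is absent here, so nothing remains; the r=10.5 cylinder at (16, 14) gives a regular 24-gon of circumradius 10.5 (constant along its height) (perimeter = 2·24·10.500·sin(180°/24) = 65.79 mm); Combining (union): only the r=10.5 cylinder at (16, 14) is present, so the union is just that shape — boundary = 65.79 mm; (whole slice rotated 40° about Z — lengths, areas and connectivity unchanged). So its perimeter = 65.79 mm. Layer 6 (z = 1.44): the cube is present — its section is the full 6×8 rectangle (perimeter 28.00 mm); the 24×9.5 cube at (3, 1.5) contributes its full rectangle (perimeter 67.00 mm); the cylinder at (14.5, -2.5): section is a regular 24-gon, circumradius r=5.5 (perimeter = 2·24·5.500·sin(180°/24) = 34.46 mm); Taking the first minus the rest: starting from the 6×8 cube, the 24×9.5 cube at (3, 1.5) partially overlaps it — only the 19.50 mm² overlap (of its 228.00 mm²) is removed, clipping the outline; the r=5.5 cylinder at (14.5, -2.5) misses the remaining region (no effect) — boundary = 28.00 mm; the cylinder at (16, 14): section is a regular 24-gon, circumradius r=10.5 (perimeter = 2·24·10.500·sin(180°/24) = 65.79 mm); Combining (union): the 2 present regions are separate (no shared area or edge), so areas and boundary lengths simply add and each stays a separate island — boundary = 93.79 mm; (rotated 40° about Z; rotation is an isometry so areas/perimeters/island counts are preserved). So its perimeter = 93.79 mm. Layer 6 is larger (93.79 vs 65.79 mm).

layer 6 (z = 1.44 mm)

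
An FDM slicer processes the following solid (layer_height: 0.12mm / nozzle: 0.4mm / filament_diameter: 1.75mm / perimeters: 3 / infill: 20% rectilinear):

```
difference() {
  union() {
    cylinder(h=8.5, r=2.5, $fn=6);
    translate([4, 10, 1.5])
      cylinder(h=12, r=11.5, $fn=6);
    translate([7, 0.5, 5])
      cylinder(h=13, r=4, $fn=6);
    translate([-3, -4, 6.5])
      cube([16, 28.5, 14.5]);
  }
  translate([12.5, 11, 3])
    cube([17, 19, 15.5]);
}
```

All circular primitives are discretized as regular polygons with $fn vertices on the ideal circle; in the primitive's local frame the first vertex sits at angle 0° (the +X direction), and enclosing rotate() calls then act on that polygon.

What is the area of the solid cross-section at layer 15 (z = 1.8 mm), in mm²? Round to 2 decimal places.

352.15 mm²

At z = 1.8 mm: the r=2.5 cylinder gives a regular 6-gon of circumradius 2.5 (constant along its height) (area = (6/2)·2.500²·sin(360°/6) = 16.24 mm²); the r=11.5 cylinder at (4, 10) gives a regular 6-gon of circumradius 11.5 (constant along its height) (area = (6/2)·11.500²·sin(360°/6) = 343.60 mm²); the cylinder at (7, 0.5) is not intersected at this z (z outside [5, 18]); the cube at (-3, -4) is not intersected at this z (z outside [6.5, 21]); Combining (union): the regions partially overlap — summed areas 359.83 mm² minus the doubly-counted overlap 7.69 mm² gives 352.15 mm² — area = 352.15 mm²; the cube at (12.5, 11) is absent (z outside [3, 18.5]); Taking the first minus the rest: none of the subtracted shapes is present at this height, so the result so far is unchanged — area = 352.15 mm². Overall, the cross-section is a single solid region. Net area = 352.15 mm².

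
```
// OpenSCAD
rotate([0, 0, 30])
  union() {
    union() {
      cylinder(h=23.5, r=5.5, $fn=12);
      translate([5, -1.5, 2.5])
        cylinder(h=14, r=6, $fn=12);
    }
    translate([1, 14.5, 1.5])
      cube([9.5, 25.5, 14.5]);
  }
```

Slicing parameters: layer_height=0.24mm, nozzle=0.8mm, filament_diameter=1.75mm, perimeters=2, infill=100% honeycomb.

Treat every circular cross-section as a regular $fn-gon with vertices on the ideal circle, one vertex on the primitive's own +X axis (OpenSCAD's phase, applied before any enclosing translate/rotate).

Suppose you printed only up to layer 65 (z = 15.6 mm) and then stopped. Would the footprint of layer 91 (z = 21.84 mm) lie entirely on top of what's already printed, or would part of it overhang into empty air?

entirely on top

Compare the two slices. At z = 15.6: the cylinder: section is a regular 12-gon, circumradius r=5.5 (area = (12/2)·5.500²·sin(360°/12) = 90.75 mm²); the r=6 cylinder at (5, -1.5) contributes a regular 12-gon of circumradius 6 (area = (12/2)·6.000²·sin(360°/12) = 108.00 mm²); Merging all regions: the regions partially overlap — summed areas 198.75 mm² minus the doubly-counted overlap 42.58 mm² gives 156.17 mm² — area = 156.17 mm²; the cube at (1, 14.5) is present — its section is the full 9.5×25.5 rectangle (area 242.25 mm²); Merging all regions: the 2 present regions are separate (no shared area or edge), so areas and boundary lengths simply add and each stays a separate island — area = 398.42 mm²; (rotated 30° about Z; rotation is an isometry so areas/perimeters/island counts are preserved). At z = 21.84: the r=5.5 cylinder contributes a regular 12-gon of circumradius 5.5 (area = (12/2)·5.500²·sin(360°/12) = 90.75 mm²); the cylinder at (5, -1.5) does not reach this height (z outside [2.5, 16.5]); Combining (union): only the r=5.5 cylinder is present, so the union is just that shape — area = 90.75 mm²; the cube at (1, 14.5) does not reach this height (z outside [1.5, 16]); Taking the union: only the result so far is present, so the union is just that shape — area = 90.75 mm²; (whole slice rotated 30° about Z — lengths, areas and connectivity unchanged). Checking containment: the cross-section at z = 21.84 is a subset of the cross-section at z = 15.6.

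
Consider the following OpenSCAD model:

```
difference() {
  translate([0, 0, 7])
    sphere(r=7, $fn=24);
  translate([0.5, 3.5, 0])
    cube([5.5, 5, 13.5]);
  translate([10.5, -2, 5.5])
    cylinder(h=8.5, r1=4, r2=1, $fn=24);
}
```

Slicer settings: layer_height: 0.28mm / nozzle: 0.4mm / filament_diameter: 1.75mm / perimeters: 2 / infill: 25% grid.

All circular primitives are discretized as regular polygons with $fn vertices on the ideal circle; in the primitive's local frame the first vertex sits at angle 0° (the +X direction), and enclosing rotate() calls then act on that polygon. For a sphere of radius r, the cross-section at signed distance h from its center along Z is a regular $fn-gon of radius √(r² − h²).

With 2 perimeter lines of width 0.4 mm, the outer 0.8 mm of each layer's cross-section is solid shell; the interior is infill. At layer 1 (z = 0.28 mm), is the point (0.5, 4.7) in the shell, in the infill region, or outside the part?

outside

At z = 0.28 mm: the sphere: section is a regular 24-gon, circumradius = √(r²−h²) = √(7²−6.72²) = 1.960; the cube at (0.5, 3.5) (footprint 5.5×5) is included at this height; the cone at (10.5, -2) is not intersected at this z (z outside [5.5, 14]); Subtracting the remaining from the first: starting from the r=7 sphere, the 5.5×5 cube at (0.5, 3.5) misses the remaining region (no effect) — 1 connected region. Overall, the cross-section is a single solid region. The nearest boundary edge runs (0.00, 1.96)→(0.51, 1.89); distance from the point to it = 2.78 mm. The point is not inside any of the regions above, so it lies outside the cross-section (2.78 mm from the nearest boundary).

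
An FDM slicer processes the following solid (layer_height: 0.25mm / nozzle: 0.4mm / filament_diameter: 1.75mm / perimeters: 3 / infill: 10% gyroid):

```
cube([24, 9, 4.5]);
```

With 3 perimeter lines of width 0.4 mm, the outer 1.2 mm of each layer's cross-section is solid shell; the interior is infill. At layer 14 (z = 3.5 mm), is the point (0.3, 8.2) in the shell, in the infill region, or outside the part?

shell

At z = 3.5 mm: the cube (footprint 24×9) is included at this height. Overall, the cross-section is a single solid region. The nearest boundary edge runs (0.00, 9.00)→(0.00, 0.00); distance from the point to it = 0.30 mm. The point is inside the cross-section, 0.30 mm from the nearest boundary — within the 1.2 mm shell band (3 × 0.4).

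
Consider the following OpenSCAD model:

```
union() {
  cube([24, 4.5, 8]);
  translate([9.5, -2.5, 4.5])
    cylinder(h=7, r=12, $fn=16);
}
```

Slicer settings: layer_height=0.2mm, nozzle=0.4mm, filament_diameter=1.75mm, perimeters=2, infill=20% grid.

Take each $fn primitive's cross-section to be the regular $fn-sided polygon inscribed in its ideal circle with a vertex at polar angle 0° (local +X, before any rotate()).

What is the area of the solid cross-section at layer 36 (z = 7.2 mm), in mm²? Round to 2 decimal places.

At z = 7.2 mm: the 24×4.5 cube contributes its full rectangle (area 108.00 mm²); the r=12 cylinder at (9.5, -2.5) gives a regular 16-gon of circumradius 12 (constant along its height) (area = (16/2)·12.000²·sin(360°/16) = 440.85 mm²); Combining (union): the regions partially overlap — summed areas 548.85 mm² minus the doubly-counted overlap 91.14 mm² gives 457.71 mm² — area = 457.71 mm². Overall, the cross-section is a single solid region. Net area = 457.71 mm².

457.71 mm²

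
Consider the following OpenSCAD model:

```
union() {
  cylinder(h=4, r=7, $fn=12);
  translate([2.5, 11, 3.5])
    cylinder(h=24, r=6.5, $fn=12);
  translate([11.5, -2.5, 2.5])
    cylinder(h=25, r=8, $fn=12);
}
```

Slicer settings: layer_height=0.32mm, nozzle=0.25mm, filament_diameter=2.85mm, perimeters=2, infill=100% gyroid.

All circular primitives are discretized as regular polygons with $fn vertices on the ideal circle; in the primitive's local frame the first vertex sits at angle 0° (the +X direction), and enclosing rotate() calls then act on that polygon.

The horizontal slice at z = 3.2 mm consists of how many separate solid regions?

1

At z = 3.2 mm: the cylinder: section is a regular 12-gon, circumradius r=7; the cylinder at (2.5, 11) is not intersected at this z (z outside [3.5, 27.5]); the r=8 cylinder at (11.5, -2.5) gives a regular 12-gon of circumradius 8 (constant along its height); Merging all regions: the regions partially overlap (shared area 16.97 mm²), so overlapping operands fuse into one piece — 1 connected region. The result has 1 disconnected region.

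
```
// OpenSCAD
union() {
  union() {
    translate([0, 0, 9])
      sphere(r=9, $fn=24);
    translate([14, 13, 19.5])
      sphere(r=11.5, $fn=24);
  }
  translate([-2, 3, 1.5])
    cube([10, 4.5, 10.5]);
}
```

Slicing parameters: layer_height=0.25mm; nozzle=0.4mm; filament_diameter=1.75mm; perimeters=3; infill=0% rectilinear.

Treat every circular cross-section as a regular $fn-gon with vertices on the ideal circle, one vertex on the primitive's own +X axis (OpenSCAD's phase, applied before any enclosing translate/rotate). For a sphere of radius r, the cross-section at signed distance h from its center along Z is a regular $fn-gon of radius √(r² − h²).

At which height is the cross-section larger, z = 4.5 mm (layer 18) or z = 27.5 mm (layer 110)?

Layer 18 (z = 4.5): the r=9 sphere contributes a regular 24-gon of circumradius √(9²−4.5²) = 7.794 (area = (24/2)·7.794²·sin(360°/24) = 188.68 mm²); the sphere at (14, 13) is not intersected at this z (|z−center|=15.000 > r=11.5); Combining (union): only the r=9 sphere is present, so the union is just that shape — area = 188.68 mm²; the cube at (-2, 3) is present — its section is the full 10×4.5 rectangle (area 45.00 mm²); Combining (union): the regions partially overlap — summed areas 233.68 mm² minus the doubly-counted overlap 33.19 mm² gives 200.49 mm² — area = 200.49 mm². So its area = 200.49 mm². Layer 110 (z = 27.5): the sphere does not reach this height (|z−center|=18.500 > r=9); the r=11.5 sphere at (14, 13) slices to a regular 24-gon of circumradius 8.261 (√(r²−h²) with h=8 from center) (area = (24/2)·8.261²·sin(360°/24) = 211.97 mm²); Taking the union: only the r=11.5 sphere at (14, 13) is present, so the union is just that shape — area = 211.97 mm²; the cube at (-2, 3) is not intersected at this z (z outside [1.5, 12]); Taking the union: only the result so far is present, so the union is just that shape — area = 211.97 mm². So its area = 211.97 mm². Layer 110 is larger (211.97 vs 200.49 mm²).

layer 110 (z = 27.5 mm)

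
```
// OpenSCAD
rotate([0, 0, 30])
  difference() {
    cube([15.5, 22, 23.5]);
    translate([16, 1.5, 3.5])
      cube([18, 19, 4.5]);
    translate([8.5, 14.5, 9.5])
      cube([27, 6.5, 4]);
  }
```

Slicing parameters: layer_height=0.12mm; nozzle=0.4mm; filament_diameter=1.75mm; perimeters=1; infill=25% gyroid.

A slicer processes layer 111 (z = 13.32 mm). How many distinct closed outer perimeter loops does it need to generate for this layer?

At z = 13.32 mm: the cube is present — its section is the full 15.5×22 rectangle; the cube at (16, 1.5) is absent (z outside [3.5, 8]); the 27×6.5 cube at (8.5, 14.5) contributes its full rectangle; After the difference (first − rest): starting from the 15.5×22 cube, the 27×6.5 cube at (8.5, 14.5) partially overlaps it — only the 45.50 mm² overlap (of its 175.50 mm²) is removed, clipping the outline — 1 connected region; (whole slice rotated 30° about Z — lengths, areas and connectivity unchanged). The result has 1 disconnected region.

1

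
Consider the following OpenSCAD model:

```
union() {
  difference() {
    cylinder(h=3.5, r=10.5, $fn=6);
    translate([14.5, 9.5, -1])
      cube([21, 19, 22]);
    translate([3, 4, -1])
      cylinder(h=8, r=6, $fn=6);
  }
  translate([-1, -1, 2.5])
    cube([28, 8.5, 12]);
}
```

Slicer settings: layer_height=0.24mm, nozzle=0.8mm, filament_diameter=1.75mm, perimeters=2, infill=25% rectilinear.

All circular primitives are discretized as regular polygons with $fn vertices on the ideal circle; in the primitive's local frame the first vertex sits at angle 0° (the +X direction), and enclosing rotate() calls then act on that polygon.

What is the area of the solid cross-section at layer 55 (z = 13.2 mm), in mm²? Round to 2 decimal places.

238.00 mm²

At z = 13.2 mm: the cylinder is absent (z outside [0, 3.5]); the cube at (14.5, 9.5) is present — its section is the full 21×19 rectangle (area 399.00 mm²); the cylinder at (3, 4) is not intersected at this z (z outside [-1, 7]); Subtracting the remaining from the first: the first operand is absent here, so nothing remains; the cube at (-1, -1) is present — its section is the full 28×8.5 rectangle (area 238.00 mm²); Taking the union: only the 28×8.5 cube at (-1, -1) is present, so the union is just that shape — area = 238.00 mm². Overall, the cross-section is a single solid region. Net area = 238.00 mm².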